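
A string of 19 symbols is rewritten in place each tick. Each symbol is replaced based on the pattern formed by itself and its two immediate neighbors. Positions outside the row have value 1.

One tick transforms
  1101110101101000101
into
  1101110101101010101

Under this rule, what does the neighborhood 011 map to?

At position 3 the neighborhood is 011; the next row has 1 there.

1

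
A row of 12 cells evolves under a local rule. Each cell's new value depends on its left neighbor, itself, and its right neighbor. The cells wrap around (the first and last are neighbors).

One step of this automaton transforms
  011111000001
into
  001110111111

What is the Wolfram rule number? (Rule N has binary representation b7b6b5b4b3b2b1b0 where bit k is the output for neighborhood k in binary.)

151

position 2: 111 → 1  (bit 7 = 1)
position 5: 110 → 0  (bit 6 = 0)
position 0: 101 → 0  (bit 5 = 0)
position 6: 100 → 1  (bit 4 = 1)
position 1: 011 → 0  (bit 3 = 0)
position 11: 010 → 1  (bit 2 = 1)
position 10: 001 → 1  (bit 1 = 1)
position 7: 000 → 1  (bit 0 = 1)
bits b7..b0 = 10010111 = 151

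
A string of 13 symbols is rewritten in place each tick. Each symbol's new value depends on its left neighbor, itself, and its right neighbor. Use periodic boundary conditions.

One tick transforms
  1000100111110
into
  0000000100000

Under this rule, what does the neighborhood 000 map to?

At position 2 the neighborhood is 000; the next row has 0 there.

0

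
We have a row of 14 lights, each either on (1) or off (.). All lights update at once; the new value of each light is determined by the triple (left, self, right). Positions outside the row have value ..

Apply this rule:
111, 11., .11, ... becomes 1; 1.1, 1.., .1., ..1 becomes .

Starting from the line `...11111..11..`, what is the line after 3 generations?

11.11111..11.1

generation 1: 11.11111..11.1
generation 2: 11.11111..11..
generation 3: 11.11111..11.1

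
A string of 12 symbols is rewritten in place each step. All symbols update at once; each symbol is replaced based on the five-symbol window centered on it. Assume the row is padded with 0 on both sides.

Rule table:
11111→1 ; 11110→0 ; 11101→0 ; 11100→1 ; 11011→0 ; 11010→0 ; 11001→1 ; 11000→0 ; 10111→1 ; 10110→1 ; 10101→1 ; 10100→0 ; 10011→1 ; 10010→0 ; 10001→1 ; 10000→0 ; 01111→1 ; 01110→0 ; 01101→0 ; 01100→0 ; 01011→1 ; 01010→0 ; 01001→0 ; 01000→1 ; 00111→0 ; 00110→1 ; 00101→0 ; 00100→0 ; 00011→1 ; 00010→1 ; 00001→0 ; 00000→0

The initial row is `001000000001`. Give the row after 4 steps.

010100000010
100010000101
011101001000
100000000100

100000000100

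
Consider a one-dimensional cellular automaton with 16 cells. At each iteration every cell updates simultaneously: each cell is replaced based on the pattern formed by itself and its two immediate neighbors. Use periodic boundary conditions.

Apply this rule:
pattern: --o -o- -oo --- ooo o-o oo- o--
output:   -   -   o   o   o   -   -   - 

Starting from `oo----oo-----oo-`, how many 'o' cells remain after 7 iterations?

o--oo-o--ooo-o--
---o-----oo-----
oo---ooo-o--oooo
o--o-oo-----oooo
-----o--ooo-oooo
-ooo----oo--ooo-
-oo--oo-o---oo--
count of o: 7

7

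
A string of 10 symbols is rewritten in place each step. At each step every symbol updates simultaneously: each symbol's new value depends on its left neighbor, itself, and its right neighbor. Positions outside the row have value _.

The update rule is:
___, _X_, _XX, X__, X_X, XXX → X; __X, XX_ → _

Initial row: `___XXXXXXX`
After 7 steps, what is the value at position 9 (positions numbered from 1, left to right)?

XX_XXXXXX_
X_XXXXXX_X
XXXXXXX_XX
XXXXXX_XX_
XXXXX_XX_X
XXXX_XX_XX
XXX_XX_XX_
position 9 holds X

X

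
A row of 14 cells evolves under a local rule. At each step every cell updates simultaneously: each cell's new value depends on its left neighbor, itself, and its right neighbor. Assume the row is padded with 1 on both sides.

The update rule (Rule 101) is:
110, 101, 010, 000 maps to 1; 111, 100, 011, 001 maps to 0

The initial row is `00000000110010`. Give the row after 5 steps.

01000010001100

step 1: 01111110010011
step 2: 10000010010000
step 3: 10111010010110
step 4: 11001110011011
step 5: 01000010001100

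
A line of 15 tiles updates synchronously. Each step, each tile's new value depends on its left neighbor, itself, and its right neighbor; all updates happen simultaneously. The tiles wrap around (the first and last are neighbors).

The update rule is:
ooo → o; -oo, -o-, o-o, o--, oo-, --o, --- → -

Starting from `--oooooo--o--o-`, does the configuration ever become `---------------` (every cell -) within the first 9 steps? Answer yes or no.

yes

step 1: ---oooo--------
step 2: ----oo---------
step 3: ---------------
all cells are - at step 3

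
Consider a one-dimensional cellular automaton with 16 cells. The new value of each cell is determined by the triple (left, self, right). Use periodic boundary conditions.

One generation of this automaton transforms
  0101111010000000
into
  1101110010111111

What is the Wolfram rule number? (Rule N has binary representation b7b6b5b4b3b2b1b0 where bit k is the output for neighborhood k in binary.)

143

position 4: 111 → 1  (bit 7 = 1)
position 6: 110 → 0  (bit 6 = 0)
position 2: 101 → 0  (bit 5 = 0)
position 9: 100 → 0  (bit 4 = 0)
position 3: 011 → 1  (bit 3 = 1)
position 1: 010 → 1  (bit 2 = 1)
position 0: 001 → 1  (bit 1 = 1)
position 10: 000 → 1  (bit 0 = 1)
bits b7..b0 = 10001111 = 143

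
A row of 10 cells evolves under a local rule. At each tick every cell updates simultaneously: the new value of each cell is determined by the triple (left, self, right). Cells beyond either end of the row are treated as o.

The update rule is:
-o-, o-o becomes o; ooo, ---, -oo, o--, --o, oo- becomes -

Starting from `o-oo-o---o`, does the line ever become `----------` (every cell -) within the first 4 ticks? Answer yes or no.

yes

-o--oo----
oo--------
----------
all cells are - at tick 3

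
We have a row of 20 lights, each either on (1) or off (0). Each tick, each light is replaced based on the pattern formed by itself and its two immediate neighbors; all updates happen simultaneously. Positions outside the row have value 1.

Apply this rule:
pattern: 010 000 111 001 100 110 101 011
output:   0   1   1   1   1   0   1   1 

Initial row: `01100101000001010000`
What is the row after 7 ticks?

tick 1: 11011010111110101111
tick 2: 10110101111101011111
tick 3: 01101011111010111111
tick 4: 11010111110101111111
tick 5: 10101111101011111111
tick 6: 01011111010111111111
tick 7: 10111110101111111111

10111110101111111111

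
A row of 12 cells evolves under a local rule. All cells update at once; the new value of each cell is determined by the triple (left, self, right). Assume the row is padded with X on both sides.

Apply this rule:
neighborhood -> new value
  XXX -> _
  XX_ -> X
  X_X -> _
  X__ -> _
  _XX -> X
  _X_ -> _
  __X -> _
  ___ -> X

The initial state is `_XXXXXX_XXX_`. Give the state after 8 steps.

step 1: _X____X_X_X_
step 2: ___XX_______
step 3: _X_XX_XXXXX_
step 4: ___XX_X___X_
step 5: _X_XX___X___
step 6: ___XX_X___X_  (repeats step 4; period 2)
step 8: ___XX_X___X_

___XX_X___X_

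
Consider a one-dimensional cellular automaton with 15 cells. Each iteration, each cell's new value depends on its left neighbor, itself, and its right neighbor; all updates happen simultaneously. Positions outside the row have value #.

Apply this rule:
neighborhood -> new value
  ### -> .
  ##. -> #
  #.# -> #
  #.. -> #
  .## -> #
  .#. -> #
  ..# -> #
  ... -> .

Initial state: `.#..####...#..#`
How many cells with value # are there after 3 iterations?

6

#####..##.#####
....#######....
#..##.....##..#
count of #: 6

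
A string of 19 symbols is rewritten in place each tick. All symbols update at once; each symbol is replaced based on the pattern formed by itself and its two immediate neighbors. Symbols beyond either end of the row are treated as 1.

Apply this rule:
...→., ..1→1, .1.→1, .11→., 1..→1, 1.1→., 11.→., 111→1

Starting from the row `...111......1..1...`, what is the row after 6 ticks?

....1.11.11.11..111

1.1.1.1....111111.1
..1.1.11..1.1111...
111.1...111..11.1.1
11..11.1.1.11...1..
1.11...1.1...1.1111
....1.11.11.11..111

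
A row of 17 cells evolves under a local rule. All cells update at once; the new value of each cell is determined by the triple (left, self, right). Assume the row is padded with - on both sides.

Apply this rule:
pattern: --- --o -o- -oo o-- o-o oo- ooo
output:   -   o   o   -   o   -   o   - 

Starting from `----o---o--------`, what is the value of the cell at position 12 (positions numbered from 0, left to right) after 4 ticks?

---ooo-ooo-------
--o--o---oo------
-oooooo-o-oo-----
o-----o-o--oo----
position 12 holds o

o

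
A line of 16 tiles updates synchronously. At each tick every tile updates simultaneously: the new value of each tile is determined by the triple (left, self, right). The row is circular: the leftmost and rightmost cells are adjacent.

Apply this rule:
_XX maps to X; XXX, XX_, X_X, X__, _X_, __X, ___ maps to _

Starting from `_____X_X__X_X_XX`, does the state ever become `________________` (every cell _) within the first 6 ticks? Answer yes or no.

yes

tick 1: ______________X_
tick 2: ________________
all cells are _ at tick 2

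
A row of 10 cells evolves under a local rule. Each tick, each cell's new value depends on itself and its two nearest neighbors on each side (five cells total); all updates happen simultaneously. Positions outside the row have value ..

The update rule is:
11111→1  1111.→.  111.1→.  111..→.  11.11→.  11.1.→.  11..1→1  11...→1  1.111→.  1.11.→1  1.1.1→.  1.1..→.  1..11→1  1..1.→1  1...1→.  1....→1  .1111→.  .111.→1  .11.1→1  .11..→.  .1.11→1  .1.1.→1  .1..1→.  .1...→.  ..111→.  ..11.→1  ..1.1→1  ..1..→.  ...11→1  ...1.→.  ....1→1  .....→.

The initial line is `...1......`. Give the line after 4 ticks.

tick 1: .1...1....
tick 2: .......1..
tick 3: .....1...1
tick 4: ...1......

...1......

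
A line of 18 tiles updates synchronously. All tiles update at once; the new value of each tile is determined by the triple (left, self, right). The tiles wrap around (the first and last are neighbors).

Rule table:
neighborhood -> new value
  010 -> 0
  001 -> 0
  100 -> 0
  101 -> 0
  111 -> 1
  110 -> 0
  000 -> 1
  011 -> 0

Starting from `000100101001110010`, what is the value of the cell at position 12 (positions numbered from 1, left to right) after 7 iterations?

0

110000000000100000
000111111110001110
110011111100100100
000001111000000000
111100110011111111
111000000001111111
110011111100111111
position 12 holds 0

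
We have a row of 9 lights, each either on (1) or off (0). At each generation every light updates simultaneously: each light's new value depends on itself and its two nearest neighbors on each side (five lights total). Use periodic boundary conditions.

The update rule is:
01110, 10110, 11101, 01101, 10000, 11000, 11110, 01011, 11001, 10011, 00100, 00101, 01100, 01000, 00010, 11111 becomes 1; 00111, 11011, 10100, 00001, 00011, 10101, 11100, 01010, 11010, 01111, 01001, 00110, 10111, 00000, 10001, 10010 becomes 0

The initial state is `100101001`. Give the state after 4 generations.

generation 1: 110100010
generation 2: 110010111
generation 3: 101011001
generation 4: 100111110

100111110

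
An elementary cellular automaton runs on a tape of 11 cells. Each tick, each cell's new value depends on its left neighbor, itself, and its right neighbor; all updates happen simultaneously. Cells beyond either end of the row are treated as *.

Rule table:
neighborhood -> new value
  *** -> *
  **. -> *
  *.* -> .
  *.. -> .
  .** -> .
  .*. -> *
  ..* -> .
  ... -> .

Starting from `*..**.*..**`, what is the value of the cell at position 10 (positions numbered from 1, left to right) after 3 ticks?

.

*...*.*...*
*...*.*....
*...*.*....
position 10 holds .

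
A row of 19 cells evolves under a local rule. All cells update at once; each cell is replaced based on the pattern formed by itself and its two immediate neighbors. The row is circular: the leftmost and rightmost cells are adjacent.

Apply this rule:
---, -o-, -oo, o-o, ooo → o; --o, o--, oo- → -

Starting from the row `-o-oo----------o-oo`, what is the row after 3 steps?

oooo--oooooooo-ooo-
ooo---ooooooo-ooo-o
oo--o-oooooo-ooo-oo

oo--o-oooooo-ooo-oo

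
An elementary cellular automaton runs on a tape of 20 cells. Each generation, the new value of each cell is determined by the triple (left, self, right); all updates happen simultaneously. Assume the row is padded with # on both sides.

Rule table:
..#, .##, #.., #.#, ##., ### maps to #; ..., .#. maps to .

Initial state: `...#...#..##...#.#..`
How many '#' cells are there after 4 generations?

19

generation 1: #.#.#.#.#####.#.#.##
generation 2: ##.#.#.#######.#.###
generation 3: ###.#.#########.####
generation 4: ####.###############
count of #: 19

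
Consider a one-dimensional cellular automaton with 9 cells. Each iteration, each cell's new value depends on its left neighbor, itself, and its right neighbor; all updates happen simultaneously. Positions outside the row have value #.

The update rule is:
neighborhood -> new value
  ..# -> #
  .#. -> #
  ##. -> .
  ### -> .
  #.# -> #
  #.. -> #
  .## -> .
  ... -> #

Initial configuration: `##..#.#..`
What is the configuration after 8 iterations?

iteration 1: ..#######
iteration 2: ##.......
iteration 3: ..#######  (repeats iteration 1; period 2)
iteration 8: ##.......

##.......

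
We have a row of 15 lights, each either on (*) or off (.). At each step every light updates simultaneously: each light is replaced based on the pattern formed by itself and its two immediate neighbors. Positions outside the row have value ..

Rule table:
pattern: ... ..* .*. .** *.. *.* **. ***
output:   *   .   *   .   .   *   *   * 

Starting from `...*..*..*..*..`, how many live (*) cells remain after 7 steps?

6

**.*..*..*..*.*
.***..*..*..***
..**..*..*...**
*..*..*..*.*..*
*..*..*..***..*
*..*..*...**..*
*..*..*.*..*..*
count of *: 6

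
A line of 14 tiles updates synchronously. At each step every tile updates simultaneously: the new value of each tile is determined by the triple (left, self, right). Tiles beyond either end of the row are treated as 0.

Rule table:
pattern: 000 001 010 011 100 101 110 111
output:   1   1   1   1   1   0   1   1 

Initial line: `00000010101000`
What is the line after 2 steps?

11111110101111
11111110101111

11111110101111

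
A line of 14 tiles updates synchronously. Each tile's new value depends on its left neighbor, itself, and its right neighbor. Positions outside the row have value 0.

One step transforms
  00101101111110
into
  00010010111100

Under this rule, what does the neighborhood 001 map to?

At position 1 the neighborhood is 001; the next row has 0 there.

0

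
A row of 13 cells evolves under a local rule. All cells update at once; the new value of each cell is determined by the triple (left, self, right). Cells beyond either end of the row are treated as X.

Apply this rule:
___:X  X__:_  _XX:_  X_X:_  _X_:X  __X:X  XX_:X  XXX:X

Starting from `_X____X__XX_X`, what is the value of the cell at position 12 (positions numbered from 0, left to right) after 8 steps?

X

_X_XXXX_X_X__
_X__XXX_X_X_X
_X_X_XX_X_X__
_X_X__X_X_X_X
_X_X_XX_X_X__  (repeats step 3; period 2)
step 8: _X_X__X_X_X_X
position 12 holds X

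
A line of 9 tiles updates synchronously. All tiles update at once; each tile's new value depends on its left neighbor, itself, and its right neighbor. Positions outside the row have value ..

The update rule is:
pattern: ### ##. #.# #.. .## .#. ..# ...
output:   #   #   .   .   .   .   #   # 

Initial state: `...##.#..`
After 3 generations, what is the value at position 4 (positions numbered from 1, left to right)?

###.#...#
.##...##.
#.#.##.#.
position 4 holds .

.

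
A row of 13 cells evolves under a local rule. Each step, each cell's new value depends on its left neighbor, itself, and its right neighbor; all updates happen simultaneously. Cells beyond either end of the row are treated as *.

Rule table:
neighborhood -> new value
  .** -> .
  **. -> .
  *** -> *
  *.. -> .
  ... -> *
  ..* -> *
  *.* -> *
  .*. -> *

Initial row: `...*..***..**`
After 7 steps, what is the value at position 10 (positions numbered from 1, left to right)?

*

step 1: .***.*.*..*.*
step 2: *.*.****.***.
step 3: .***.**.*.*.*
step 4: *.*.*..*****.
step 5: .****.*.***.*
step 6: *.**.***.*.*.
step 7: .*..*.*.*****
position 10 holds *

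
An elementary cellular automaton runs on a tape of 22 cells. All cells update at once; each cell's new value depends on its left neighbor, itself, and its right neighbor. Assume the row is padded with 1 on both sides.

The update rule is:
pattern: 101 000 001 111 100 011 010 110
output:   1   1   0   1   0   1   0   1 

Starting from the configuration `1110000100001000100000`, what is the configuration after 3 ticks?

1110110001100010001110
1111110101101000101111
1111111011110010011111

1111111011110010011111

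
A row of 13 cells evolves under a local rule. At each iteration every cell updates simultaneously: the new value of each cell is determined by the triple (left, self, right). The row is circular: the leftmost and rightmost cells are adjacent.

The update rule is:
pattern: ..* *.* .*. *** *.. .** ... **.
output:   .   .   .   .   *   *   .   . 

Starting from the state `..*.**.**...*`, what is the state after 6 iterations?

.*...*...*...

iteration 1: *...*..*.*...
iteration 2: .*...*....*..
iteration 3: ..*...*....*.
iteration 4: ...*...*....*
iteration 5: *...*...*....
iteration 6: .*...*...*...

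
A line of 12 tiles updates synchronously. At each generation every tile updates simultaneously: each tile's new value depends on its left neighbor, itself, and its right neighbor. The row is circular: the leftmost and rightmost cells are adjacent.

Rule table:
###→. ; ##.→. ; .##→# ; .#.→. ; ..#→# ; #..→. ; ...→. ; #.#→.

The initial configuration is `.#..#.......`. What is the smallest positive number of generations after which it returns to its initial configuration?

#..#........
..#........#
.#........#.
#........#..
........#..#
.......#..#.
......#..#..
.....#..#...
....#..#....
...#..#.....
..#..#......
.#..#.......

12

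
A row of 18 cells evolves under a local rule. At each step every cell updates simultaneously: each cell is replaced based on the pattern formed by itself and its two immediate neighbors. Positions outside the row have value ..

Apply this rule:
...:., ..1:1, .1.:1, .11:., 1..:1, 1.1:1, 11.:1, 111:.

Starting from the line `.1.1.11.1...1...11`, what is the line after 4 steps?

11111.1111.111.1.1
....11...11..11111
...1.11.1.111....1
..111.1111..11..11

..111.1111..11..11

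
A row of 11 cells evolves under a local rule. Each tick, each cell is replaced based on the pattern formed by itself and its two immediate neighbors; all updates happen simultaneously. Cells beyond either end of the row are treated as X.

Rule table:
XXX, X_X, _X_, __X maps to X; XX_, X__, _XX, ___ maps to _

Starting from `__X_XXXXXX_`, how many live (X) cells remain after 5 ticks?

_XXX_XXXX_X
X_X_X_XX_X_
_XXXXX__XXX
X_XXX__X_XX
_X_X__XXX_X
count of X: 6

6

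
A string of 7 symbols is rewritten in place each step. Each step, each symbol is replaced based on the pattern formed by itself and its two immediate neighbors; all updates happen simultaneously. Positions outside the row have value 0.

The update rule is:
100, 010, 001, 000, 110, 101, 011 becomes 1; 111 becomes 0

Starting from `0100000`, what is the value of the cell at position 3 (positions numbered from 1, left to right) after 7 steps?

step 1: 1111111
step 2: 1000001
step 3: 1111111  (repeats step 1; period 2)
step 7: 1111111
position 3 holds 1

1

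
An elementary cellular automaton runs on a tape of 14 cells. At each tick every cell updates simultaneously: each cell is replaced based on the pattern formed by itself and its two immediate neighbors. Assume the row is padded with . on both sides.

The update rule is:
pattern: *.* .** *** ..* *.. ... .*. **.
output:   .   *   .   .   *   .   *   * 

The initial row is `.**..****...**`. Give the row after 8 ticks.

.*.*.**.*.*.**

.***.*..**..**
.*.*.**.***.**
.*.*.**.*.*.**
.*.*.**.*.*.**  (fixed point — unchanged through tick 8)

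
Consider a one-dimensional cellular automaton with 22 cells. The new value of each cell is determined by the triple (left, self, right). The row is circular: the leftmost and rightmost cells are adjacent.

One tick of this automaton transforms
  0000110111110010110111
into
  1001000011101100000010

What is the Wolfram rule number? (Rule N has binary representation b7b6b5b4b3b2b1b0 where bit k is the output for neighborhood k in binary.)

position 8: 111 → 1  (bit 7 = 1)
position 5: 110 → 0  (bit 6 = 0)
position 6: 101 → 0  (bit 5 = 0)
position 0: 100 → 1  (bit 4 = 1)
position 4: 011 → 0  (bit 3 = 0)
position 14: 010 → 0  (bit 2 = 0)
position 3: 001 → 1  (bit 1 = 1)
position 1: 000 → 0  (bit 0 = 0)
bits b7..b0 = 10010010 = 146

146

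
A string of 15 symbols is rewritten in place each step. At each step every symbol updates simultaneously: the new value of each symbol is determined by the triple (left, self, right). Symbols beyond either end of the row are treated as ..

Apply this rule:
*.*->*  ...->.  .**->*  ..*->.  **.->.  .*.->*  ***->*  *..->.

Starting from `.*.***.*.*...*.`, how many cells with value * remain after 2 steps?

.****.****...*.
.***.****....*.
count of *: 8

8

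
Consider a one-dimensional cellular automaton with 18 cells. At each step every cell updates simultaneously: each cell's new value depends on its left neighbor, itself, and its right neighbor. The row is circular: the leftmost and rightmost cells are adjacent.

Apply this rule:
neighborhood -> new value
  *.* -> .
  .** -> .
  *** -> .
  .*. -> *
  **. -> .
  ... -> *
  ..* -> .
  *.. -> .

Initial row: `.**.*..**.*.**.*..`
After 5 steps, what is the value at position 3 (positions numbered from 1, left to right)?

....*.....*....*.*
.**.*.***.*.**.*.*
....*.....*....*.*  (repeats step 1; period 2)
step 5: ....*.....*....*.*
position 3 holds .

.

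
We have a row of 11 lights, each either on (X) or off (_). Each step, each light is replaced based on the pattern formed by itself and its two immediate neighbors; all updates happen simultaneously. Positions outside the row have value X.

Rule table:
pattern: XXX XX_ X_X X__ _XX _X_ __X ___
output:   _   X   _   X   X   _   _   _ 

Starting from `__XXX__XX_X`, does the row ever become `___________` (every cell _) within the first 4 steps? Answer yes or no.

X_X_XX_XX_X
X___XX_XX_X
XX__XX_XX_X
_XX_XX_XX_X
step 4 is _XX_XX_XX_X, still not uniform _

no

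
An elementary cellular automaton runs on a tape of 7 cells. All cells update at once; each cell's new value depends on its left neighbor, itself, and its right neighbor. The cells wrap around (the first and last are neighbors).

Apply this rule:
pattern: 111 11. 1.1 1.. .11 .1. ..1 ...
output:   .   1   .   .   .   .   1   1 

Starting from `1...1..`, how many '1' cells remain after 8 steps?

..11..1
.1.1.1.
1......
..11111
.1....1
...111.
111..1.
..1.1..
count of 1: 2

2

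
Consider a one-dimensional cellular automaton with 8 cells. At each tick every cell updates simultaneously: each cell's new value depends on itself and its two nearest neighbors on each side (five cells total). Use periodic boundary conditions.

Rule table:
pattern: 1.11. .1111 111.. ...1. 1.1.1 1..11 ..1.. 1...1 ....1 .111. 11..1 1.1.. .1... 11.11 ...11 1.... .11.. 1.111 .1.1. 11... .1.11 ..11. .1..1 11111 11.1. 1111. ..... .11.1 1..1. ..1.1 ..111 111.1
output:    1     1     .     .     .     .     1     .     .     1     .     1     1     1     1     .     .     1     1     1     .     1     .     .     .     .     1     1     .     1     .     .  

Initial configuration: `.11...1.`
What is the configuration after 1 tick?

.1.1..1.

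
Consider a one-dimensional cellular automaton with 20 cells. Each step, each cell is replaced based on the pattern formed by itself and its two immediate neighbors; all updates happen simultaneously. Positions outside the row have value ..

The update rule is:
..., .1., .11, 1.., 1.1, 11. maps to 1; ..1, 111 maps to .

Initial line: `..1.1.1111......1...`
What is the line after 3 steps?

1.111.1111111.1.11.1

1.11111..111111.1111
111...11.1....111..1
1.111.1111111.1.11.1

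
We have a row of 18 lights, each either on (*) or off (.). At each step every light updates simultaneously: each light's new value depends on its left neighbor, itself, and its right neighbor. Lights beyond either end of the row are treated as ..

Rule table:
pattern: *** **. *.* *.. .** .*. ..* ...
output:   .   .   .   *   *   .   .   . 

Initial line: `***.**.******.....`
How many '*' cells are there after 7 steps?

3

step 1: *...*..*.....*....
step 2: .*...*..*.....*...
step 3: ..*...*..*.....*..
step 4: ...*...*..*.....*.
step 5: ....*...*..*.....*
step 6: .....*...*..*.....
step 7: ......*...*..*....
count of *: 3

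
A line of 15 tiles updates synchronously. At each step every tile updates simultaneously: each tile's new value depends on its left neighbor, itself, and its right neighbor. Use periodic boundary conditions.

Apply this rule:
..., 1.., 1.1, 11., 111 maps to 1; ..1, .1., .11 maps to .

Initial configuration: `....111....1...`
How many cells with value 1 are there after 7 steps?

11

111..11111..111
1111..11111..11
11111..11111..1
111111..11111..
.111111..11111.
..111111..11111
1..111111..1111
count of 1: 11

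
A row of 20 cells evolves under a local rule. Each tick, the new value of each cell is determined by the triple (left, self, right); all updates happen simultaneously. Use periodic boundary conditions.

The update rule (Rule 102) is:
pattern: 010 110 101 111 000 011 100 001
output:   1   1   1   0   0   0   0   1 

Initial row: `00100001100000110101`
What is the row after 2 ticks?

01100010100001011111
10100111100011100001

10100111100011100001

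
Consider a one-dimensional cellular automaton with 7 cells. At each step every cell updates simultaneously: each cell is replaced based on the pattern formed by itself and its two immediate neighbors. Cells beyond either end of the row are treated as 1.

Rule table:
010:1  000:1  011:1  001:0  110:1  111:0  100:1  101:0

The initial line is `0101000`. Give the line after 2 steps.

0101110
0101010

0101010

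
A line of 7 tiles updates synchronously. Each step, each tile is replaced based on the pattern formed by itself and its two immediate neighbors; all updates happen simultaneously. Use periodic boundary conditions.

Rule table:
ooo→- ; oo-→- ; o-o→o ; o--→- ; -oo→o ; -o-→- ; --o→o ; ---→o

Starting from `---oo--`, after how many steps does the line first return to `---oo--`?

14

oooo--o
-----oo
-ooooo-
oo-----
o--oooo
--oo---
ooo--oo
----oo-
ooooo--
o-----o
--ooooo
-oo----
oo--ooo
---oo--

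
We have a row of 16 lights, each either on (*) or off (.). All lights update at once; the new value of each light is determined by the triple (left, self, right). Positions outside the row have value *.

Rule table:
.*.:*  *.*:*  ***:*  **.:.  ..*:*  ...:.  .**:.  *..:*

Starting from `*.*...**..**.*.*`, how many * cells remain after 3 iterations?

.***.*..**..***.
*.*.****..**.*.*
.***.**.**..***.
count of *: 10

10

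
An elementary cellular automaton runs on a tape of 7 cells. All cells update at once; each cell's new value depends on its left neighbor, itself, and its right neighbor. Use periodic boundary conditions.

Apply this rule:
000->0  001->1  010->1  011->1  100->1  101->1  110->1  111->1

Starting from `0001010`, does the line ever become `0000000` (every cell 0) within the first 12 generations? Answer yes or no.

no

0011111
1111111
1111111  (fixed point — unchanged through generation 12)
generation 12 is 1111111, still not uniform 0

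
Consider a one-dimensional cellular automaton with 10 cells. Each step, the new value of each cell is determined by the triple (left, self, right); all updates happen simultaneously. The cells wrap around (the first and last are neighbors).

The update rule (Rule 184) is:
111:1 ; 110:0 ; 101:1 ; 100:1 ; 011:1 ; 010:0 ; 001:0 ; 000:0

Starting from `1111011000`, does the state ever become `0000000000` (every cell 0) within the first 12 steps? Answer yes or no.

no

1110110100
1101101010
1011010101
0110101011
1101010110
1010101101
0101011011
1010110110
0101101101
1011011010
0110110101
1101101010
step 12 is 1101101010, still not uniform 0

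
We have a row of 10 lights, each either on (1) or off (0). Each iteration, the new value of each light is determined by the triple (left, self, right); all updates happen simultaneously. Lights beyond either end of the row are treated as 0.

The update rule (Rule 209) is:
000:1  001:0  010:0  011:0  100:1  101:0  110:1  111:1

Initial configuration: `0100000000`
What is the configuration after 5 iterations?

iteration 1: 0011111111
iteration 2: 1001111111
iteration 3: 0100111111
iteration 4: 0010011111
iteration 5: 1001001111

1001001111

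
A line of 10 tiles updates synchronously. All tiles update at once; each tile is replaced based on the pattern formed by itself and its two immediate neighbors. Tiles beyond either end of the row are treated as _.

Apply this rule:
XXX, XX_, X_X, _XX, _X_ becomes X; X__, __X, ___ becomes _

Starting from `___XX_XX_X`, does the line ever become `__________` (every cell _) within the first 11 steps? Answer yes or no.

step 1: ___XXXXXXX
step 2: ___XXXXXXX  (fixed point — unchanged through step 11)
step 11 is ___XXXXXXX, still not uniform _

no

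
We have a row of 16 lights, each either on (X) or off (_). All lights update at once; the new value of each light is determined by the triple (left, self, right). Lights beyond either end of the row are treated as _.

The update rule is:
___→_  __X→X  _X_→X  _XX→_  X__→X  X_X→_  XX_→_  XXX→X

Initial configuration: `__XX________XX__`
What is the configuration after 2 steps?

step 1: _X__X______X__X_
step 2: XXXXXX____XXXXXX

XXXXXX____XXXXXX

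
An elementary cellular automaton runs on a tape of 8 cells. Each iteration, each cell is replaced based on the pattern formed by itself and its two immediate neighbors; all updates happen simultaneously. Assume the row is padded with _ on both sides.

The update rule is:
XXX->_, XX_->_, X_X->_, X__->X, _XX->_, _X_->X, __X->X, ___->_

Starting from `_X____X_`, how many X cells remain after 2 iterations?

2

XXX__XXX
___XX___
count of X: 2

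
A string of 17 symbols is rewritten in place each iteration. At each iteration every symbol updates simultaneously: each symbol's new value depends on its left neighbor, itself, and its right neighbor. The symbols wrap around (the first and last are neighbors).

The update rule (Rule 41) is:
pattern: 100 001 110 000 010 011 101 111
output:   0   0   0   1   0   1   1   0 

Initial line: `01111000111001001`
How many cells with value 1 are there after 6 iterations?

6

11000010100000000
10011001001111110
00010000001000001
01000111100011100
00010100001010001
01001001100100100
count of 1: 6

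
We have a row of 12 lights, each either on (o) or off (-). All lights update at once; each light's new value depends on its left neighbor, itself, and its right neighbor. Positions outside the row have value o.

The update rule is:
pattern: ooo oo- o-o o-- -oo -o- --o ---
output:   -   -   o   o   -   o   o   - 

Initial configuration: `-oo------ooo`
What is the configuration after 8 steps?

o--o----o---
-oooo--ooo-o
o----oo---o-
-o--o--o-ooo
ooooooooo---
---------o-o
o-------ooo-
-o-----o---o

-o-----o---o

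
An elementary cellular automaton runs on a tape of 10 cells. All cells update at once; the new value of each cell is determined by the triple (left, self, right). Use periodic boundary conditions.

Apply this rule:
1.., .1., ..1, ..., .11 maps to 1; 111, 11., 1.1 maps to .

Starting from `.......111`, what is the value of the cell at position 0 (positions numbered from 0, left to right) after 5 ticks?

.

tick 1: 11111111..
tick 2: 1.......11
tick 3: .11111111.
tick 4: 11.......1
tick 5: ..11111111
position 0 holds .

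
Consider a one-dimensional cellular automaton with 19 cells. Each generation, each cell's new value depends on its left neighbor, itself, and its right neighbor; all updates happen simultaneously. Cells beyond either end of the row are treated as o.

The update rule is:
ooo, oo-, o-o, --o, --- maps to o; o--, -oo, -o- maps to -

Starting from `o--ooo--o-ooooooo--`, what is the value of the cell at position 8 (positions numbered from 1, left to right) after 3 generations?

o-o-oo-o-o-oooooo-o
oo-o-oo-o-o-oooooo-
ooo-o-oo-o-o-oooooo
position 8 holds o

o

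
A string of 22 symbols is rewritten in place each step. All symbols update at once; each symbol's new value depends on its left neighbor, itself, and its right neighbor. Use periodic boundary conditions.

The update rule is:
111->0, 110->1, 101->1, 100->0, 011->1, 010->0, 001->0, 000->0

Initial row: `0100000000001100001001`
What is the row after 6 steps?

0000000000001100000000

1000000000001100000000
0000000000001100000000
0000000000001100000000  (fixed point — unchanged through step 6)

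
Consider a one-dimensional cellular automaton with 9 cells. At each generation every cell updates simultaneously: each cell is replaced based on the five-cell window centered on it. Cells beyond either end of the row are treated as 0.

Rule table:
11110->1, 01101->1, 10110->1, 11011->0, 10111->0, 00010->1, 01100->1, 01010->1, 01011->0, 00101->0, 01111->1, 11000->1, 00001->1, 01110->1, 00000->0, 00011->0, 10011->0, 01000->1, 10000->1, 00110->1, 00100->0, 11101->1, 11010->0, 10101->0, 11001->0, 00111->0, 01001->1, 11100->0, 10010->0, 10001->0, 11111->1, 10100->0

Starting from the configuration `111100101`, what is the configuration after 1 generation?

011000010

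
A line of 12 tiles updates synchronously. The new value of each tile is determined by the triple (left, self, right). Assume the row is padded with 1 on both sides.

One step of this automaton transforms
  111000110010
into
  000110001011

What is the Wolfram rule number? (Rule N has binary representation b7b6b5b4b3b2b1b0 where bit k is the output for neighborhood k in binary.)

53

position 0: 111 → 0  (bit 7 = 0)
position 2: 110 → 0  (bit 6 = 0)
position 11: 101 → 1  (bit 5 = 1)
position 3: 100 → 1  (bit 4 = 1)
position 6: 011 → 0  (bit 3 = 0)
position 10: 010 → 1  (bit 2 = 1)
position 5: 001 → 0  (bit 1 = 0)
position 4: 000 → 1  (bit 0 = 1)
bits b7..b0 = 00110101 = 53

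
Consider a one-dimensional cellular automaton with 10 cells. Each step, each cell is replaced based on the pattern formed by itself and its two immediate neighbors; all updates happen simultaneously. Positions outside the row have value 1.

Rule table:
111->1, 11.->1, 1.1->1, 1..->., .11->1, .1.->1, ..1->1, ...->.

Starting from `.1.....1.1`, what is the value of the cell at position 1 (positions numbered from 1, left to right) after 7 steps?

11....1111
11...11111
11..111111
11.1111111
1111111111
1111111111  (fixed point — unchanged through step 7)
position 1 holds 1

1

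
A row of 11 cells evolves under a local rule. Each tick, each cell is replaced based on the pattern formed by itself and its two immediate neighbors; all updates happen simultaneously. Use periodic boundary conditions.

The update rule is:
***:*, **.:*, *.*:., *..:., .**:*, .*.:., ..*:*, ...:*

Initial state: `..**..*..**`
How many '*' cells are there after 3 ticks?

tick 1: .***.*..***
tick 2: .***...****
tick 3: .***.******
count of *: 9

9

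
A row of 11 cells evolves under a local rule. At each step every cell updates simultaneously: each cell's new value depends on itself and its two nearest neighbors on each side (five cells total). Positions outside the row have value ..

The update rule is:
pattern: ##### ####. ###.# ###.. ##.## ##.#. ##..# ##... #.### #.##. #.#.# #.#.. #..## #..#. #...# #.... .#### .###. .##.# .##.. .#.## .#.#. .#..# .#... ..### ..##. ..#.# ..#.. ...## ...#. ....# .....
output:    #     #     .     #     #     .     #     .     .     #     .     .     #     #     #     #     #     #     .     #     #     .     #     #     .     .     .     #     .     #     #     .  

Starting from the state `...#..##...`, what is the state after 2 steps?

..###.....#

.#####.#.#.
..###.....#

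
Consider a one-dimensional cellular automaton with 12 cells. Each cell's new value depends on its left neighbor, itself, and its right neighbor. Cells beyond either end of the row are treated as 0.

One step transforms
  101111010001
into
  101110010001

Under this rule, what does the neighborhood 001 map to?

At position 10 the neighborhood is 001; the next row has 0 there.

0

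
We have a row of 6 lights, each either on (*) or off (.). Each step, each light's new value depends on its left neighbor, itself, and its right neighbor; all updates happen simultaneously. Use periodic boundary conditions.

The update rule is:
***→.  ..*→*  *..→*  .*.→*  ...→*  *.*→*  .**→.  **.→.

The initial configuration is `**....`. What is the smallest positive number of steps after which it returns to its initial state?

..****
**....

2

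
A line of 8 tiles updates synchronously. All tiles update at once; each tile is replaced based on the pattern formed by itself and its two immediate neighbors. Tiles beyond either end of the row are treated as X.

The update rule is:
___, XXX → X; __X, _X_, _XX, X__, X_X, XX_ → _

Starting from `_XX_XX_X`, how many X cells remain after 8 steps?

2

________
_XXXXXX_
__XXXX__
___XX___
_X____X_
___XX___  (repeats step 4; period 2)
step 8: ___XX___
count of X: 2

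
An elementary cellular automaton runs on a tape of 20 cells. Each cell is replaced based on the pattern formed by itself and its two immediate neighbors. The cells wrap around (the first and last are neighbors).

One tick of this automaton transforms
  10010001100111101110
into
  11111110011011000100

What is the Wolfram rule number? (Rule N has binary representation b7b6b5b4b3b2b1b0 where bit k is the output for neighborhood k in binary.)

151

position 12: 111 → 1  (bit 7 = 1)
position 8: 110 → 0  (bit 6 = 0)
position 15: 101 → 0  (bit 5 = 0)
position 1: 100 → 1  (bit 4 = 1)
position 7: 011 → 0  (bit 3 = 0)
position 0: 010 → 1  (bit 2 = 1)
position 2: 001 → 1  (bit 1 = 1)
position 5: 000 → 1  (bit 0 = 1)
bits b7..b0 = 10010111 = 151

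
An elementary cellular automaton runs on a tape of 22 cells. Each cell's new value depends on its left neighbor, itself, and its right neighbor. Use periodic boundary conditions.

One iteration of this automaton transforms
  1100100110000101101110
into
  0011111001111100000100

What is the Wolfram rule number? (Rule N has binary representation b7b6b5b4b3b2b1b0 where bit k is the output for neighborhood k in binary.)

151

position 19: 111 → 1  (bit 7 = 1)
position 1: 110 → 0  (bit 6 = 0)
position 14: 101 → 0  (bit 5 = 0)
position 2: 100 → 1  (bit 4 = 1)
position 0: 011 → 0  (bit 3 = 0)
position 4: 010 → 1  (bit 2 = 1)
position 3: 001 → 1  (bit 1 = 1)
position 10: 000 → 1  (bit 0 = 1)
bits b7..b0 = 10010111 = 151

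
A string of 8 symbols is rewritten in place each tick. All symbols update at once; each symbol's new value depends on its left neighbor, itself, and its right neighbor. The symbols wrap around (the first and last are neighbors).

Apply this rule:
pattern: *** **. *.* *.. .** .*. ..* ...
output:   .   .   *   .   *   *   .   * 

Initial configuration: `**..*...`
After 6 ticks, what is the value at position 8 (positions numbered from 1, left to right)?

*

*...*.*.
*.*.****
.****...
.*....**
**.**.*.
*.**.***
position 8 holds *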